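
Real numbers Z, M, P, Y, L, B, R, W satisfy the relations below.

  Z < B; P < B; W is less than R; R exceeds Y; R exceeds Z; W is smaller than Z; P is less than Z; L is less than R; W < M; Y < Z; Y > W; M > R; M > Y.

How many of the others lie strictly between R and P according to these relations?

The relations place P below R. An element lies strictly between them when it is forced above P and also forced below R.
Above P: {Z, B, M}. Below R: {W, Y, Z, L}.
Intersection: {Z} — 1.

1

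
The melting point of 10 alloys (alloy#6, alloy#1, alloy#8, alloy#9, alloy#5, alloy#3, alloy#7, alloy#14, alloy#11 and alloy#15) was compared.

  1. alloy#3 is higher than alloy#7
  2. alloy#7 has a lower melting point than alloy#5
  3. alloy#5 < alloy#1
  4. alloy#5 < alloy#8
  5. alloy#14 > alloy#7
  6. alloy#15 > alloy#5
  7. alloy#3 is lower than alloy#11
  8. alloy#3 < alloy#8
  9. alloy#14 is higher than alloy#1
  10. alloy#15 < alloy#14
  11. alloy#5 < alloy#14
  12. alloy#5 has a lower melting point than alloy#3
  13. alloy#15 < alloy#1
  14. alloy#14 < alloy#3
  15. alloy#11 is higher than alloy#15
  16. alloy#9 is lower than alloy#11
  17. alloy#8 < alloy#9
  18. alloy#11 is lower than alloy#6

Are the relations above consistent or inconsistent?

consistent

Every relation is compatible with alloy#7 < alloy#5 < alloy#15 < alloy#1 < alloy#14 < alloy#3 < alloy#8 < alloy#9 < alloy#11 < alloy#6; the set is consistent.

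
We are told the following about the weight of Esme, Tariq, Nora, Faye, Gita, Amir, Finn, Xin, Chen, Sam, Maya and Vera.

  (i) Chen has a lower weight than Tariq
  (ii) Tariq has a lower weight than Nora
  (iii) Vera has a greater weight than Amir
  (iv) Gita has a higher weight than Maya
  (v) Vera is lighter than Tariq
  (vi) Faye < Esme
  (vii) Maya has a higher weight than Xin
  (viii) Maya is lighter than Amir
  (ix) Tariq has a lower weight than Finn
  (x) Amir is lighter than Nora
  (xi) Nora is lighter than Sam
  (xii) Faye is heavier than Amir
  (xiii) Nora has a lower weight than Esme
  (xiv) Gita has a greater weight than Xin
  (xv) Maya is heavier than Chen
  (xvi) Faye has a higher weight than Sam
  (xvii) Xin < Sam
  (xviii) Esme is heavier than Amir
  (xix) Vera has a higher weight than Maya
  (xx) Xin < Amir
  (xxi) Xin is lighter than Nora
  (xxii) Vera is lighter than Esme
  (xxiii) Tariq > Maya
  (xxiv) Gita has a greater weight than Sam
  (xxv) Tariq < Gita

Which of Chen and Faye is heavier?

Faye

Link the given pairs in sequence: Chen < Maya; Maya < Amir; Amir < Vera; Vera < Tariq; Tariq < Nora; Nora < Sam; Sam < Faye.
Together: Chen < Maya < Amir < Vera < Tariq < Nora < Sam < Faye.
So Chen < Faye; Faye is the heavier of the two.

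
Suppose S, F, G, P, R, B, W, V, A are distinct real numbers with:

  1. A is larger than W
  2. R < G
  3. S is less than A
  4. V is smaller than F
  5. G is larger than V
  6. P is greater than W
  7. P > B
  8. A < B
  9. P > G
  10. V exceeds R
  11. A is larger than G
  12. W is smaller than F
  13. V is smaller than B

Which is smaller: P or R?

R

The relevant relations are R < V; V < G; G < A; A < B; B < P.
Together: R < V < G < A < B < P.
So R < P; R is the smaller of the two.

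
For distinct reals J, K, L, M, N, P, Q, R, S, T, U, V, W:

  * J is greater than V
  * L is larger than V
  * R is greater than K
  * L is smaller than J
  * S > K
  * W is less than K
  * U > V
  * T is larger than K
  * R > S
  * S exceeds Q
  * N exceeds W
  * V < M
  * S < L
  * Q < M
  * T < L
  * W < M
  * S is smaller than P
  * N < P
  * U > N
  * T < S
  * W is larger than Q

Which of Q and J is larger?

Q < W and W < K give Q < K.
With K < T: Q < W < K < T.
Then T < S extends the chain to S.
Then S < L extends the chain to L.
With L < J: Q < W < K < T < S < L < J.
So Q < J; J is the larger of the two.

J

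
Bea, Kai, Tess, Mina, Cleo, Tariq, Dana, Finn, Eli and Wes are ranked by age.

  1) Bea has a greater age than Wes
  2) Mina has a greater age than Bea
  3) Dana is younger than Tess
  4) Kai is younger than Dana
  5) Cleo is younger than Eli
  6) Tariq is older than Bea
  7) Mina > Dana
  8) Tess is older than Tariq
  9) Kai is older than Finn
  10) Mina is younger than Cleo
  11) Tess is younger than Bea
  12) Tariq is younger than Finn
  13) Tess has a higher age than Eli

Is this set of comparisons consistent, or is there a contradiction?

inconsistent

Chaining the given relations yields Bea < Tariq < Finn < Kai < Dana < Mina < Cleo < Eli < Tess, so Bea < Tess. But one relation states Tess < Bea. These cannot both hold.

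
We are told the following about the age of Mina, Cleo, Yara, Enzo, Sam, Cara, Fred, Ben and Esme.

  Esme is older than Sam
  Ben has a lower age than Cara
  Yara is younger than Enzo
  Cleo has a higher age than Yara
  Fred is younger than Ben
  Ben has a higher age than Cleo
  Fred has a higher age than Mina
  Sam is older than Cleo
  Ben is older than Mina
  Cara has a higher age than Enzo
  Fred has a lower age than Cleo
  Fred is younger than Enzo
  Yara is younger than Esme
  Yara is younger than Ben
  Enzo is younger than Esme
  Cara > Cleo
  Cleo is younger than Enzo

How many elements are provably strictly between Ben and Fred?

1

Chaining upward from Fred reaches: Cleo, Enzo, Sam, Esme, Cara.
Chaining downward from Ben reaches: Mina, Yara, Cleo.
Strictly between Fred and Ben are those in both lists: Cleo — 1 element.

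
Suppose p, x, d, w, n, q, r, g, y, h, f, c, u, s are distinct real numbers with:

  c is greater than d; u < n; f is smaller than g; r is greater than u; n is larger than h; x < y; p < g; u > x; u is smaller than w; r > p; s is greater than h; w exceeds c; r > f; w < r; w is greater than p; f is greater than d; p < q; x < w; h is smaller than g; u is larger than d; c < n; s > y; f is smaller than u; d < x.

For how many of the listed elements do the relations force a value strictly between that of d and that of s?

2

Chaining upward from d reaches: x, f, y, c, g, u, w, n, r.
Chaining downward from s reaches: x, h, y.
Strictly between d and s are those in both lists: x, y — 2 elements.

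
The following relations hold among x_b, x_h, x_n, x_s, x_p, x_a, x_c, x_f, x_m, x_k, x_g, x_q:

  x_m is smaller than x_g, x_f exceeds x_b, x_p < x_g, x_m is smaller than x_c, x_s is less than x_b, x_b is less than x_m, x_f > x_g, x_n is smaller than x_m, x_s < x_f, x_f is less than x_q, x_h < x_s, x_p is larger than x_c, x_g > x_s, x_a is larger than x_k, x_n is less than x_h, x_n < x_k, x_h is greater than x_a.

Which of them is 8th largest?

Piecing the relations together gives one ordering: x_n < x_k < x_a < x_h < x_s < x_b < x_m < x_c < x_p < x_g < x_f < x_q.
Counting 8 from the largest end gives x_s.

x_s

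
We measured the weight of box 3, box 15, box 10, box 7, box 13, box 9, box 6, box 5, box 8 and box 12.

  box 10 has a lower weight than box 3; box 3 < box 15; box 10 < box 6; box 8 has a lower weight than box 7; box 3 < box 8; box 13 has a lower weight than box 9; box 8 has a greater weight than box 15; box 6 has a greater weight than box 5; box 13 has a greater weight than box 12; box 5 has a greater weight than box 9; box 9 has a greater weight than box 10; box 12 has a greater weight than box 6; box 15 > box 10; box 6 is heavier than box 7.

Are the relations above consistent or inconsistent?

inconsistent

Chaining the given relations yields box 6 < box 12 < box 13 < box 9 < box 5, so box 6 < box 5. But one relation states box 5 < box 6. These cannot both hold.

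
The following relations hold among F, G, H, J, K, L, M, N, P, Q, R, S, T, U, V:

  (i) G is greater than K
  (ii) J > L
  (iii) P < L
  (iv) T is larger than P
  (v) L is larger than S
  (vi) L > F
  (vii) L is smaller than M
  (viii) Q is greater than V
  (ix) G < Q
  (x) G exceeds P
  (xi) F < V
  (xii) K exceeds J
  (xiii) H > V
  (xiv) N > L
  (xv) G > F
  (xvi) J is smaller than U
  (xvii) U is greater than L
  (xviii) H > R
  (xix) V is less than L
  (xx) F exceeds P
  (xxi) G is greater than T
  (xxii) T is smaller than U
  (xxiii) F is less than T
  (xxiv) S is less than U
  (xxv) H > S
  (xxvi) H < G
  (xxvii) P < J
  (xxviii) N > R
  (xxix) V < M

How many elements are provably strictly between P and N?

The relations place P below N. An element lies strictly between them when it is forced above P and also forced below N.
Above P: {F, V, L, T, J, U, H, M, K, G, Q}. Below N: {S, R, F, V, L}.
Intersection: {F, V, L} — 3.

3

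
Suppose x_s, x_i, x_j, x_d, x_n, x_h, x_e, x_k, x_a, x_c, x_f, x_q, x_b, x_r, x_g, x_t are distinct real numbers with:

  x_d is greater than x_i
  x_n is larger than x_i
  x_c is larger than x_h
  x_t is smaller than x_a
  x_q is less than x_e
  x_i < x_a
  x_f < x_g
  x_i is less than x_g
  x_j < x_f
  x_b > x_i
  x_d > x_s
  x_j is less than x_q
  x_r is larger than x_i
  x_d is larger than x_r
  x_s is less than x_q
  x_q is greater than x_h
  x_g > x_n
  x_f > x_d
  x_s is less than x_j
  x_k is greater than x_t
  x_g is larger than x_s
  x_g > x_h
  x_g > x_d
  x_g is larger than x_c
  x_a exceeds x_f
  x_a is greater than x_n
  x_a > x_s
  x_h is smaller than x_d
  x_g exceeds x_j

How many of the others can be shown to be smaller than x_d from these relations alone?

4

The elements the relations force below x_d are x_i, x_s, x_r, x_h — no chain reaches any other.
That is 4.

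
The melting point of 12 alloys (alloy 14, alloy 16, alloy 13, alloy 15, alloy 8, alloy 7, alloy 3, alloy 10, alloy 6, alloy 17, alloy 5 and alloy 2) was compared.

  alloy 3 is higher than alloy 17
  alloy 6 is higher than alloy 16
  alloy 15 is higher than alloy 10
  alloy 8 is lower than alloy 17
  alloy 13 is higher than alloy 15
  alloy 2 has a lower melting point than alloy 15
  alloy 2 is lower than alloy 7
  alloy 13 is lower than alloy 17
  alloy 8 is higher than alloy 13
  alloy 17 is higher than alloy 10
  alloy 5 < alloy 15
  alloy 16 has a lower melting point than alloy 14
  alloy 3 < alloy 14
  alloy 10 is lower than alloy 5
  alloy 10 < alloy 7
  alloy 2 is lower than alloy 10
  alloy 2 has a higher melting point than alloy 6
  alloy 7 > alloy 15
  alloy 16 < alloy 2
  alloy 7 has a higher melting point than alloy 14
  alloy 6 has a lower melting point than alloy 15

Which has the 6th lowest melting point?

The consecutive relations fix a unique order: alloy 16 < alloy 6 < alloy 2 < alloy 10 < alloy 5 < alloy 15 < alloy 13 < alloy 8 < alloy 17 < alloy 3 < alloy 14 < alloy 7.
The 6th smallest is alloy 15.

alloy 15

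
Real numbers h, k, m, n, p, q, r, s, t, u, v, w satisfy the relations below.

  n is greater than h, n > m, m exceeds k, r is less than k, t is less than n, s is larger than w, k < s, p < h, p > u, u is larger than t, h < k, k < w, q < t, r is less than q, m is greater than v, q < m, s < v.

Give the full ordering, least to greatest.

Nothing is placed below r, so it is least; from there r < q; q < t; t < u; u < p; p < h; h < k; k < w; w < s; s < v; v < m; m < n, each given directly.

r < q < t < u < p < h < k < w < s < v < m < n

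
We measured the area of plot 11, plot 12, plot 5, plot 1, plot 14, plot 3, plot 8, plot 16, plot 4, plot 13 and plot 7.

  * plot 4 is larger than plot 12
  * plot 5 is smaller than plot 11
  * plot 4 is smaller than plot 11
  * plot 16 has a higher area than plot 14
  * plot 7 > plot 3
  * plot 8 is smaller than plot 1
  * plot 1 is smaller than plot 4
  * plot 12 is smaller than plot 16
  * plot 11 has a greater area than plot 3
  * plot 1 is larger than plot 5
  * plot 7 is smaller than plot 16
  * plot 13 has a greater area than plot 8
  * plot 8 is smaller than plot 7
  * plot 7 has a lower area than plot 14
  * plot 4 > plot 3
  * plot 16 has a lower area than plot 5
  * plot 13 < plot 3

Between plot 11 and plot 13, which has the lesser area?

plot 13

Link the given pairs in sequence: plot 13 < plot 3; plot 3 < plot 7; plot 7 < plot 14; plot 14 < plot 16; plot 16 < plot 5; plot 5 < plot 1; plot 1 < plot 4; plot 4 < plot 11.
Chaining these gives plot 13 < plot 3 < plot 7 < plot 14 < plot 16 < plot 5 < plot 1 < plot 4 < plot 11.
So plot 13 < plot 11; plot 13 is the smaller of the two.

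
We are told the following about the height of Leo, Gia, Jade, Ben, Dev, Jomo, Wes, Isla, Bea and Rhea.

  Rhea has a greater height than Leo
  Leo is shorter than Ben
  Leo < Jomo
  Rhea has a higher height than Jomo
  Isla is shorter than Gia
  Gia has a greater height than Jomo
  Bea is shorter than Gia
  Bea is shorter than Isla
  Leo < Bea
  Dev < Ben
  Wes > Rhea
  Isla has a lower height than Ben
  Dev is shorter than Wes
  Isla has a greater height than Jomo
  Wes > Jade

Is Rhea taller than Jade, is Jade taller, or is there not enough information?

undetermined

Following every chain through Jade: above Jade we get Wes.
Rhea is not reached, and no chain runs the other way from Rhea to Jade.
So the given relations leave the order of Jade and Rhea undetermined.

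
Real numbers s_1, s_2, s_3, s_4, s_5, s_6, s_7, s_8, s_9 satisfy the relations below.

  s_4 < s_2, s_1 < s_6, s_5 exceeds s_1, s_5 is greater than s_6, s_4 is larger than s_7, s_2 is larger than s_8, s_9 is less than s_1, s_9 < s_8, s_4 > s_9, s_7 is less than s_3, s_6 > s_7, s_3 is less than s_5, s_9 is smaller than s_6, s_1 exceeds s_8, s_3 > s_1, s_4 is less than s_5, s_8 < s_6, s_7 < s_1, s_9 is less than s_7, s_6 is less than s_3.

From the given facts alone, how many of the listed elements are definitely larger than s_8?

The elements the relations force above s_8 are s_1, s_6, s_2, s_3, s_5 — no chain reaches any other.
That is 5.

5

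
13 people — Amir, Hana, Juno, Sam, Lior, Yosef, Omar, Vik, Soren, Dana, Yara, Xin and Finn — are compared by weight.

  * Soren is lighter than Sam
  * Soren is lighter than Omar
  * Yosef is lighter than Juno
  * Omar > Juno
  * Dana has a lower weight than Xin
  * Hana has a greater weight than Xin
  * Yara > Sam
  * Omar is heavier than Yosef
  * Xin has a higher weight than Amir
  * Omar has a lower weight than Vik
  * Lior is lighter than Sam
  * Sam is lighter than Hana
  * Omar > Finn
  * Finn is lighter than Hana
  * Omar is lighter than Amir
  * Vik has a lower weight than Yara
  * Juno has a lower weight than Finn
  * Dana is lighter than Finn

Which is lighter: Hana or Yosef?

Link the given pairs in sequence: Yosef < Juno; Juno < Finn; Finn < Omar; Omar < Amir; Amir < Xin; Xin < Hana.
Chaining these gives Yosef < Juno < Finn < Omar < Amir < Xin < Hana.
So Yosef < Hana; Yosef is the lighter of the two.

Yosef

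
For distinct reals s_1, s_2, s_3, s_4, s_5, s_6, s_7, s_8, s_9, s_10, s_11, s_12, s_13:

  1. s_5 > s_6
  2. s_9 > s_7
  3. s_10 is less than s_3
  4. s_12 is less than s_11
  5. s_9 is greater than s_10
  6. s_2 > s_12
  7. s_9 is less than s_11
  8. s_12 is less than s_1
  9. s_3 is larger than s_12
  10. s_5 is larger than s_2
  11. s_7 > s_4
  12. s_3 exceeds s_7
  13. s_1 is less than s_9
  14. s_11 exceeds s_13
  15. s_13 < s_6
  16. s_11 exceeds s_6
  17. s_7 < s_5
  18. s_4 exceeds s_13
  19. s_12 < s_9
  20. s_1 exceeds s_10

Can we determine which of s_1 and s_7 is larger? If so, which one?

Following every chain through s_1: above s_1 we get s_9, s_11; below s_1 we get s_10, s_12.
s_7 is not reached, and no chain runs the other way from s_7 to s_1.
So the given relations leave the order of s_1 and s_7 undetermined.

undetermined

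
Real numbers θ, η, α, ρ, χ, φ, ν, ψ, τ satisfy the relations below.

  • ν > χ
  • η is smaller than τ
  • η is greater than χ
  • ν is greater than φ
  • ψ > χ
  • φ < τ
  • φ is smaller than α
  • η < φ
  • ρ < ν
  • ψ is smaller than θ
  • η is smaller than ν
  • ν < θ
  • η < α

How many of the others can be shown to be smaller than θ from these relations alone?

The elements the relations force below θ are χ, η, ψ, ρ, φ, ν — no chain reaches any other.
That is 6.

6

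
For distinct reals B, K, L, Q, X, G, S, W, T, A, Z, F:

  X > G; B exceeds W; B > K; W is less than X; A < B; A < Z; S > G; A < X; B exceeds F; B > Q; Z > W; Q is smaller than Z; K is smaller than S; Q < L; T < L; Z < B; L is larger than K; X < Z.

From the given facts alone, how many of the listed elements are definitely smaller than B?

8

From B the given relations immediately reach W, K, A, F, Q, Z.
From those, X — 7 in total.
From those, G — 8 in total.
Nothing else is reachable below B; 8 in all.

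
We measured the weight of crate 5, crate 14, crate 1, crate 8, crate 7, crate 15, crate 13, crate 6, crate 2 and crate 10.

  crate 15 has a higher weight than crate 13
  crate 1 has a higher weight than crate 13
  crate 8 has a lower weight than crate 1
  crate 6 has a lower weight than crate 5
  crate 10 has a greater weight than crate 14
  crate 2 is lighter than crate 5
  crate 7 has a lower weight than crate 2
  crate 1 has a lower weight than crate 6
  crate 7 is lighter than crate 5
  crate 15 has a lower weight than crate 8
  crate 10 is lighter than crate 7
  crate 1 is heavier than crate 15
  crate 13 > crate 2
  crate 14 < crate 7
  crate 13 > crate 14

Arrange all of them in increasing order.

The consecutive links are each given: crate 14 < crate 10; crate 10 < crate 7; crate 7 < crate 2; crate 2 < crate 13; crate 13 < crate 15; crate 15 < crate 8; crate 8 < crate 1; crate 1 < crate 6; crate 6 < crate 5.

crate 14 < crate 10 < crate 7 < crate 2 < crate 13 < crate 15 < crate 8 < crate 1 < crate 6 < crate 5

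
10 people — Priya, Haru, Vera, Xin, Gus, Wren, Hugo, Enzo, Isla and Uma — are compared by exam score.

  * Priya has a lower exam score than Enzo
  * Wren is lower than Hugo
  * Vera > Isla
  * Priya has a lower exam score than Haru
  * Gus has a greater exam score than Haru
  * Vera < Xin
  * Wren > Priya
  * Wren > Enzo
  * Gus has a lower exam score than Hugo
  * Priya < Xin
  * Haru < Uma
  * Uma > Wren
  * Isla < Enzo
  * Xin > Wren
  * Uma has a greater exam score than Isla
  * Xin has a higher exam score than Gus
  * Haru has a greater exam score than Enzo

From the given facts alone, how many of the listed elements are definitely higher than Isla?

8

The elements the relations force above Isla are Enzo, Haru, Wren, Gus, Hugo, Vera, Uma, Xin — no chain reaches any other.
That is 8.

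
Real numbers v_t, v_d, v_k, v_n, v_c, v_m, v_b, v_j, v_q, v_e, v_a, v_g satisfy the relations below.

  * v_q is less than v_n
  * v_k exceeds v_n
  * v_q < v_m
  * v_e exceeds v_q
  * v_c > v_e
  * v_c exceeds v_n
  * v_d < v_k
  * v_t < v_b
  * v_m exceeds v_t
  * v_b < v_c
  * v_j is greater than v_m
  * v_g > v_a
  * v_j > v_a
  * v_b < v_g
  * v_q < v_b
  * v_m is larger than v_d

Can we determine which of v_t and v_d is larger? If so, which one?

undetermined

Following every chain through v_d: above v_d we get v_m, v_j, v_k.
v_t is not reached, and no chain runs the other way from v_t to v_d.
So the given relations leave the order of v_d and v_t undetermined.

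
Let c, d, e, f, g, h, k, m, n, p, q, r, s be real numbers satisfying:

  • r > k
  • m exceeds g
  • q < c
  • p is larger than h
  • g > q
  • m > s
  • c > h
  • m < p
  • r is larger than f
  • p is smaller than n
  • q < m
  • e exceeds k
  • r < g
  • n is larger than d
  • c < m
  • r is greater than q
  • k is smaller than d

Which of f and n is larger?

The relevant relations are f < r; r < g; g < m; m < p; p < n.
Chaining these gives f < r < g < m < p < n.
So f < n; n is the larger of the two.

n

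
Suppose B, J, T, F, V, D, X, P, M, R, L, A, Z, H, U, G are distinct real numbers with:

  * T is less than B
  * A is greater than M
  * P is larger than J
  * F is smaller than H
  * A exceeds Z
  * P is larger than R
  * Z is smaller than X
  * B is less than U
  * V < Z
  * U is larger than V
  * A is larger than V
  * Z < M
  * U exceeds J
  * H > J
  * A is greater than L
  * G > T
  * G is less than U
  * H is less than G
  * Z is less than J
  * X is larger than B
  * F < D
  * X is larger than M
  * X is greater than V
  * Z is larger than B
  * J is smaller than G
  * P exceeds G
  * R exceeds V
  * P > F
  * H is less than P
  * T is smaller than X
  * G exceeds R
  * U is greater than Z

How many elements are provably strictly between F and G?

The relations place F below G. An element lies strictly between them when it is forced above F and also forced below G.
Above F: {H, D, P, U}. Below G: {V, T, B, R, Z, J, H}.
Intersection: {H} — 1.

1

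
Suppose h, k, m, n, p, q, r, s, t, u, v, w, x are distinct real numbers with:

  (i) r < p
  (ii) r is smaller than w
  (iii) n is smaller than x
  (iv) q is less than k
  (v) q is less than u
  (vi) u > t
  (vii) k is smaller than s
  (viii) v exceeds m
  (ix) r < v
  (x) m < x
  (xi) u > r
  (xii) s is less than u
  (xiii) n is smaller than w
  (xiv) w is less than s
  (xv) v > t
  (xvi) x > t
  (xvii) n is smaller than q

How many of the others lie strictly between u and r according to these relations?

2

The relations place r below u. An element lies strictly between them when it is forced above r and also forced below u.
Above r: {w, s, p, v}. Below u: {n, q, t, k, w, s}.
Intersection: {w, s} — 2.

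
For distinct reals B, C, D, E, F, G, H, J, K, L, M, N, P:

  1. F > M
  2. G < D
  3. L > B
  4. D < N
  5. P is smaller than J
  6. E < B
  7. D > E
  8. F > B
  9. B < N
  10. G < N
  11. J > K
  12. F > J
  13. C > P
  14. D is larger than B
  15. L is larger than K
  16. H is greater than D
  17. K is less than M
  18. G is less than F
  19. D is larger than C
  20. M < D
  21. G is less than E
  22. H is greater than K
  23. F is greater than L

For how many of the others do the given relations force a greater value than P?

The elements the relations force above P are C, D, H, J, F, N — no chain reaches any other.
That is 6.

6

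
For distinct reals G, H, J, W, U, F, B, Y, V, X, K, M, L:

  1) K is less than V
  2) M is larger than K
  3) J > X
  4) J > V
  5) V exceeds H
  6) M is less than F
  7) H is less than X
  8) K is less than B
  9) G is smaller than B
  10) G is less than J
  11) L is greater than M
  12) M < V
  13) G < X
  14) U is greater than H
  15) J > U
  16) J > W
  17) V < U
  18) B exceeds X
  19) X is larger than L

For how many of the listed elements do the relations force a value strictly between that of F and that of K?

The relations place K below F. An element lies strictly between them when it is forced above K and also forced below F.
Above K: {M, L, V, X, U, B, J}. Below F: {M}.
Intersection: {M} — 1.

1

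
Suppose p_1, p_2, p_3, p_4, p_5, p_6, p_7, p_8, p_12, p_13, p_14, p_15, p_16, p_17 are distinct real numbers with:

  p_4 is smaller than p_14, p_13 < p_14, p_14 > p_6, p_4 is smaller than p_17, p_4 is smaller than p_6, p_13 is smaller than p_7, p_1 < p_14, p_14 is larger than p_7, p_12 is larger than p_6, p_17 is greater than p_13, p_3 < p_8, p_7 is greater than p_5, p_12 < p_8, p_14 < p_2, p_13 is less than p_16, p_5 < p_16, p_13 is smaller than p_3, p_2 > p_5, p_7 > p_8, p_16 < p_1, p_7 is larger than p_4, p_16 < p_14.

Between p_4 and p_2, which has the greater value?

p_2

p_4 < p_6 and p_6 < p_12 give p_4 < p_12.
With p_12 < p_8: p_4 < p_6 < p_12 < p_8.
With p_8 < p_7: p_4 < p_6 < p_12 < p_8 < p_7.
With p_7 < p_14: p_4 < p_6 < p_12 < p_8 < p_7 < p_14.
Then p_14 < p_2 extends the chain to p_2.
So p_4 < p_2; p_2 is the larger of the two.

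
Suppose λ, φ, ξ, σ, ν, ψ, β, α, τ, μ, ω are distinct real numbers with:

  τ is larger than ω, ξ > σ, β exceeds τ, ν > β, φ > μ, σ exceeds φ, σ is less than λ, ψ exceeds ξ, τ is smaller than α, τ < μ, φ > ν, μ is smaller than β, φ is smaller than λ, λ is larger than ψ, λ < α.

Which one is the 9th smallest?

ψ

Chaining the given pairs: ω < τ < μ < β < ν < φ < σ < ξ < ψ < λ < α.
The 9th smallest is ψ.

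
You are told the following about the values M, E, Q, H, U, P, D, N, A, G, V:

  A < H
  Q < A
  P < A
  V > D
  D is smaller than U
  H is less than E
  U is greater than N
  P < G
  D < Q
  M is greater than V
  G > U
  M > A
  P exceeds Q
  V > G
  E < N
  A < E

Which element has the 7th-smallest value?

N

Piecing the relations together gives one ordering: D < Q < P < A < H < E < N < U < G < V < M.
The 7th smallest is N.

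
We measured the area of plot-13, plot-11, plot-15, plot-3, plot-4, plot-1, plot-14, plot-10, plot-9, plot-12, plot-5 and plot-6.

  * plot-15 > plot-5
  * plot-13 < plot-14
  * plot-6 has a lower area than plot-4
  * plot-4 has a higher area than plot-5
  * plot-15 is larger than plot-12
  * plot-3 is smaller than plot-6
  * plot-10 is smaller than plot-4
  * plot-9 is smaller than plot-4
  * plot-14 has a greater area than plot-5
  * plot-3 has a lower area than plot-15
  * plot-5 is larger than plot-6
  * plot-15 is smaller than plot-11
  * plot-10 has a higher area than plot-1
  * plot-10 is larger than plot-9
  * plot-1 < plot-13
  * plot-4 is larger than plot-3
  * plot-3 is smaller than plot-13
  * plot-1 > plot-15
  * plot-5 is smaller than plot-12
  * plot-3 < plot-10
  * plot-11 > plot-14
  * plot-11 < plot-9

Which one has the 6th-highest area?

The consecutive relations fix a unique order: plot-3 < plot-6 < plot-5 < plot-12 < plot-15 < plot-1 < plot-13 < plot-14 < plot-11 < plot-9 < plot-10 < plot-4.
The 6th largest is plot-13.

plot-13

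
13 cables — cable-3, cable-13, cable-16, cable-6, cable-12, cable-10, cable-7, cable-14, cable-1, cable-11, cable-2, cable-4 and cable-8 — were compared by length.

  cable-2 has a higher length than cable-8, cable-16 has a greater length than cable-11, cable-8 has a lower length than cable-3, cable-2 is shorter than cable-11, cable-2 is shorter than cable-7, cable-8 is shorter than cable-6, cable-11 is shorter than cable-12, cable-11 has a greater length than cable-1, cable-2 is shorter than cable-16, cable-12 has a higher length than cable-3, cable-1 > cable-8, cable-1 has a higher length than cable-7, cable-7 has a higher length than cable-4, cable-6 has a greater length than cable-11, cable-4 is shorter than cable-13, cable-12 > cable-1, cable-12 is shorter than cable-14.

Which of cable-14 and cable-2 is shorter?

cable-2

cable-2 < cable-7 and cable-7 < cable-1 give cable-2 < cable-1.
With cable-1 < cable-11: cable-2 < cable-7 < cable-1 < cable-11.
With cable-11 < cable-12: cable-2 < cable-7 < cable-1 < cable-11 < cable-12.
Then cable-12 < cable-14 extends the chain to cable-14.
So cable-2 < cable-14; cable-2 is the shorter of the two.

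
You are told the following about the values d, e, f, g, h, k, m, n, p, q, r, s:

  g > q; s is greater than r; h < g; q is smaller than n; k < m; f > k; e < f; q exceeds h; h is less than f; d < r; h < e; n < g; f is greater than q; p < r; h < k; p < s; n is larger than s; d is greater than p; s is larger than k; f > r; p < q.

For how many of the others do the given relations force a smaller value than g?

The elements the relations force below g are p, d, h, k, q, r, s, n — no chain reaches any other.
That is 8.

8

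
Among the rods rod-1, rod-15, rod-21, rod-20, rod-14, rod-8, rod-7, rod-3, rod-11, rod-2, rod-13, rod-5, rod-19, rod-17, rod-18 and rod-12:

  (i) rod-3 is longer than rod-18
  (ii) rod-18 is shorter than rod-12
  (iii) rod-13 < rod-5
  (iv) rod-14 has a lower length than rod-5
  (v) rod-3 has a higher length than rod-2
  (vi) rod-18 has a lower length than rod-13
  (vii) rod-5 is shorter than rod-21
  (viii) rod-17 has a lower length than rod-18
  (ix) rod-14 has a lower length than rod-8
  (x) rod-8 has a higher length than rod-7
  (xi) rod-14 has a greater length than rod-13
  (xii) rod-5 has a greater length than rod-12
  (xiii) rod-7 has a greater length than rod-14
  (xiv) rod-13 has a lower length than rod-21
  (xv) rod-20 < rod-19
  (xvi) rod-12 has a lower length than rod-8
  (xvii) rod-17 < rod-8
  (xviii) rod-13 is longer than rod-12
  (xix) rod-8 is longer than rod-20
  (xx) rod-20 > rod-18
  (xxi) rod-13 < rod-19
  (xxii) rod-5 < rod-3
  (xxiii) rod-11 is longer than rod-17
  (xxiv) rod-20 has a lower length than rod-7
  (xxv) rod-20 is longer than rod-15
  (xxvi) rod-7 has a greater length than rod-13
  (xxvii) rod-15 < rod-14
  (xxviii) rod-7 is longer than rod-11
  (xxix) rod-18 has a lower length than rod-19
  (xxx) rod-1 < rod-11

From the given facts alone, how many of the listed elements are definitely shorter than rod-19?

6

Directly below rod-19: rod-18, rod-13, rod-20.
One step further: rod-17, rod-12, rod-15 (6 so far).
Nothing else is reachable below rod-19; 6 in all.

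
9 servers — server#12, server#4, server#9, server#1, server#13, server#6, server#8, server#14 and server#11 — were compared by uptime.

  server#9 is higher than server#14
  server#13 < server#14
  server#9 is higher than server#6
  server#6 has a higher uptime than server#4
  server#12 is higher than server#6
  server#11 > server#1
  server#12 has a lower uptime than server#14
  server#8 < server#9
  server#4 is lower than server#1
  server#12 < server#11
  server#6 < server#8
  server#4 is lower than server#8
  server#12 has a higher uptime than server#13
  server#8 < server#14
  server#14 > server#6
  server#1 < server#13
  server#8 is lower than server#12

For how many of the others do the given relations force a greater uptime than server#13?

From server#13 the given relations immediately reach server#12, server#14.
From those, server#9, server#11 — 4 in total.
Nothing else is reachable above server#13; 4 in all.

4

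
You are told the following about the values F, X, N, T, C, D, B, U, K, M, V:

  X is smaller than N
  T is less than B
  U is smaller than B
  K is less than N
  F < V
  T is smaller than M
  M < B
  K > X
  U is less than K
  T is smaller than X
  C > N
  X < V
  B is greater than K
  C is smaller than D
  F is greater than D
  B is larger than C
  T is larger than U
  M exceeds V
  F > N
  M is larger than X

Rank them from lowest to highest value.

U < T < X < K < N < C < D < F < V < M < B

Each adjacent pair is fixed by a given relation: U < T; T < X; X < K; K < N; N < C; C < D; D < F; F < V; V < M; M < B. Chaining them end to end gives the full order.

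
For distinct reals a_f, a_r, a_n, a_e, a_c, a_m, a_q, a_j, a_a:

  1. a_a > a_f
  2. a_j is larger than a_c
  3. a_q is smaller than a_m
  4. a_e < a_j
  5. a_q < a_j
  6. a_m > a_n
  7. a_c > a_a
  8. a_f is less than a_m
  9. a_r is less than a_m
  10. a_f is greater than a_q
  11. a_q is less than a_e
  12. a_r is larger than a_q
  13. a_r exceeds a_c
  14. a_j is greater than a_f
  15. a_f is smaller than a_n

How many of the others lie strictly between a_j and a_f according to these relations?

The relations place a_f below a_j. An element lies strictly between them when it is forced above a_f and also forced below a_j.
Above a_f: {a_a, a_c, a_r, a_n, a_m}. Below a_j: {a_q, a_a, a_e, a_c}.
Intersection: {a_a, a_c} — 2.

2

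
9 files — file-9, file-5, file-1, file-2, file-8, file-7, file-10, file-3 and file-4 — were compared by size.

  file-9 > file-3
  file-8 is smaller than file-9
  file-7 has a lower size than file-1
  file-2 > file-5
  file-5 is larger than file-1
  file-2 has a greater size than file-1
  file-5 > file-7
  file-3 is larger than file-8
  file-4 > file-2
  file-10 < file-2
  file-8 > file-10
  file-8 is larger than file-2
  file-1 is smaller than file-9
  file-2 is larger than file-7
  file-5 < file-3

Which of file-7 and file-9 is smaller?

The relevant relations are file-7 < file-1; file-1 < file-5; file-5 < file-2; file-2 < file-8; file-8 < file-3; file-3 < file-9.
Chaining these gives file-7 < file-1 < file-5 < file-2 < file-8 < file-3 < file-9.
So file-7 < file-9; file-7 is the smaller of the two.

file-7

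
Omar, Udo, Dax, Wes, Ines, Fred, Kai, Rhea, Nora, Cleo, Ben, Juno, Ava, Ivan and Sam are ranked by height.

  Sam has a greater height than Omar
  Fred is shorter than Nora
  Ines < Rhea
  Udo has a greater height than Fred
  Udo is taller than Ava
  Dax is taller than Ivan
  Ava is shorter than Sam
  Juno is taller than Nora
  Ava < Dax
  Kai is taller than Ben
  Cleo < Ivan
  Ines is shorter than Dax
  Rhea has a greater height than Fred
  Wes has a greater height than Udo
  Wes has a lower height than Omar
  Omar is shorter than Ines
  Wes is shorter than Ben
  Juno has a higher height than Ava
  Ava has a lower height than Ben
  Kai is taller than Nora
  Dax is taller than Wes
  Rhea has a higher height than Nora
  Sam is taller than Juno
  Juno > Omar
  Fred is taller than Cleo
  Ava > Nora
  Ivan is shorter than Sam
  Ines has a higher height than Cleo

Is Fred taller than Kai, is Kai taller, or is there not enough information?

Link the given pairs in sequence: Fred < Nora; Nora < Ava; Ava < Udo; Udo < Wes; Wes < Ben; Ben < Kai.
Together: Fred < Nora < Ava < Udo < Wes < Ben < Kai.
So Kai is taller.

Kai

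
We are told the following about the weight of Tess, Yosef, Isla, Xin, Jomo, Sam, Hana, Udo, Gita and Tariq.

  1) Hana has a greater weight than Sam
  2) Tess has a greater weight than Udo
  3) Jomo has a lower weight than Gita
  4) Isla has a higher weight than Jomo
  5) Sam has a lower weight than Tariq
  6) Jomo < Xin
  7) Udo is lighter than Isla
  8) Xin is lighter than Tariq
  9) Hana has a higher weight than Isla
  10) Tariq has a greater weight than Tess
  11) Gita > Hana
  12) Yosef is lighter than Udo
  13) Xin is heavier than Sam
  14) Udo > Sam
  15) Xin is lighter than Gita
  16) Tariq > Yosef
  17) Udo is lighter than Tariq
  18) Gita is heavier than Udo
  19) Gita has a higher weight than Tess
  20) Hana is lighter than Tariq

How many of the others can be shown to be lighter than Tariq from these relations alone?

Directly below Tariq: Sam, Yosef, Udo, Hana, Xin, Tess.
One step further: Jomo, Isla (8 so far).
No other element is forced below Tariq by the given relations, so the count is 8.

8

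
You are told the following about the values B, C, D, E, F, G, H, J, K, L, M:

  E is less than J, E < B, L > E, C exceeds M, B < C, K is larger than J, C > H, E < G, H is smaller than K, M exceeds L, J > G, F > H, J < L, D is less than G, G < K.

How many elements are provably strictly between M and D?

Chaining upward from D reaches: G, J, L, K, C.
Chaining downward from M reaches: E, G, J, L.
Strictly between D and M are those in both lists: G, J, L — 3 elements.

3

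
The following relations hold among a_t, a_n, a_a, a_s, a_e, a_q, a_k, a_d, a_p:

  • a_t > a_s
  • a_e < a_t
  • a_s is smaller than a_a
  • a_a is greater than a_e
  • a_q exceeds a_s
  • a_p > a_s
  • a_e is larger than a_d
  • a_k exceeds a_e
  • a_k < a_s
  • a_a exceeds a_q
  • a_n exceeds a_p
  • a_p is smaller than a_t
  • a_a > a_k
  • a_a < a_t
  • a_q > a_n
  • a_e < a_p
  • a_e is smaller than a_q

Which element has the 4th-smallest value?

a_s

The consecutive relations fix a unique order: a_d < a_e < a_k < a_s < a_p < a_n < a_q < a_a < a_t.
The 4th smallest is a_s.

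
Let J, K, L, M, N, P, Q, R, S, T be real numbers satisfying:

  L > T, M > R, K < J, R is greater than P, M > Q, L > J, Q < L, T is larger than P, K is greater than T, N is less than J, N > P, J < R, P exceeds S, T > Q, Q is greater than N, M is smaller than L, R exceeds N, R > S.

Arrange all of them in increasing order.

S < P < N < Q < T < K < J < R < M < L

Each adjacent pair is fixed by a given relation: S < P; P < N; N < Q; Q < T; T < K; K < J; J < R; R < M; M < L. Chaining them end to end gives the full order.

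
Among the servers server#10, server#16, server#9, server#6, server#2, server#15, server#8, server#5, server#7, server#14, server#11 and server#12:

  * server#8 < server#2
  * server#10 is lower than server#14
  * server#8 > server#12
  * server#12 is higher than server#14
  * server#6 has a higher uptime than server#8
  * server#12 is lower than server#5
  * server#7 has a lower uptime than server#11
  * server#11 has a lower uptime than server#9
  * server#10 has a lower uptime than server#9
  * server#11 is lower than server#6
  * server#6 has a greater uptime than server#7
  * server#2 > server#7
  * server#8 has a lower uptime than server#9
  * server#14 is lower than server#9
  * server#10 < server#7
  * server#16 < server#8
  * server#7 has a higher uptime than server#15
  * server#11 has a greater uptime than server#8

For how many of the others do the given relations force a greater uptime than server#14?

7

Directly above server#14: server#12, server#9.
One step further: server#8, server#5 (4 so far).
One step further: server#11, server#6, server#2 (7 so far).
No other element is forced above server#14 by the given relations, so the count is 7.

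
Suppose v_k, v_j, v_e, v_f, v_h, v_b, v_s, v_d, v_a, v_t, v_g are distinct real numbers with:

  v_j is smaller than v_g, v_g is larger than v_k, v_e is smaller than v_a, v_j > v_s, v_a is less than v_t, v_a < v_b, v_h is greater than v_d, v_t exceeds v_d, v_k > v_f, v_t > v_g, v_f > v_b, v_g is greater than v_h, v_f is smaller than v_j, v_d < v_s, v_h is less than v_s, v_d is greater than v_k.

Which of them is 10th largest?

The consecutive relations fix a unique order: v_e < v_a < v_b < v_f < v_k < v_d < v_h < v_s < v_j < v_g < v_t.
Counting 10 from the largest end gives v_a.

v_a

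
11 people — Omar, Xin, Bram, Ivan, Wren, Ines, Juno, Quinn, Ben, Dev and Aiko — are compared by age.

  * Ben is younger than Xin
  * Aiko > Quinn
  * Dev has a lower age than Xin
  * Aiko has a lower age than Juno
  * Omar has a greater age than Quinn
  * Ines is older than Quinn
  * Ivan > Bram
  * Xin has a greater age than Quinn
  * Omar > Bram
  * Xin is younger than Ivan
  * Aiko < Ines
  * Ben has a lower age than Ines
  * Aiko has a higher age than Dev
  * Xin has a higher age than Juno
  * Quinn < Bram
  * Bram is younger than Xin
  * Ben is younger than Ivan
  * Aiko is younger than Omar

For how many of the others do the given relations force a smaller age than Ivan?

From Ivan the given relations immediately reach Ben, Bram, Xin.
From those, Quinn, Dev, Juno — 6 in total.
From those, Aiko — 7 in total.
No other element is forced below Ivan by the given relations, so the count is 7.

7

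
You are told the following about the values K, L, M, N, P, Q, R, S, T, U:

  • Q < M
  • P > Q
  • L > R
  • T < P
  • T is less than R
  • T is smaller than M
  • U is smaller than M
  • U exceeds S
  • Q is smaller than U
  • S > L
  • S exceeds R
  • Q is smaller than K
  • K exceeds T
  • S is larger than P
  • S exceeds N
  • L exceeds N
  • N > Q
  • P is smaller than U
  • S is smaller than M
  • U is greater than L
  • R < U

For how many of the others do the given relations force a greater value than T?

7

Directly above T: R, K, P, M.
One step further: L, S, U (7 so far).
Nothing else is reachable above T; 7 in all.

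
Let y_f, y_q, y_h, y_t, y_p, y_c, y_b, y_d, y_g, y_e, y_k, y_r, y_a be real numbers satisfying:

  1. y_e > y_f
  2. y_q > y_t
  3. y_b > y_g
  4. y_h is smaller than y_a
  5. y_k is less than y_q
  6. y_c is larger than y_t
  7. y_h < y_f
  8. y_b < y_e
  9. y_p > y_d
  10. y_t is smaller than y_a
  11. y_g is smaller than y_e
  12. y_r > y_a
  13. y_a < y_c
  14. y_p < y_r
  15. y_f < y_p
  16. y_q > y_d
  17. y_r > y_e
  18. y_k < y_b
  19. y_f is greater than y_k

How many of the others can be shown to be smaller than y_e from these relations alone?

Directly below y_e: y_f, y_g, y_b.
One step further: y_h, y_k (5 so far).
Nothing else is reachable below y_e; 5 in all.

5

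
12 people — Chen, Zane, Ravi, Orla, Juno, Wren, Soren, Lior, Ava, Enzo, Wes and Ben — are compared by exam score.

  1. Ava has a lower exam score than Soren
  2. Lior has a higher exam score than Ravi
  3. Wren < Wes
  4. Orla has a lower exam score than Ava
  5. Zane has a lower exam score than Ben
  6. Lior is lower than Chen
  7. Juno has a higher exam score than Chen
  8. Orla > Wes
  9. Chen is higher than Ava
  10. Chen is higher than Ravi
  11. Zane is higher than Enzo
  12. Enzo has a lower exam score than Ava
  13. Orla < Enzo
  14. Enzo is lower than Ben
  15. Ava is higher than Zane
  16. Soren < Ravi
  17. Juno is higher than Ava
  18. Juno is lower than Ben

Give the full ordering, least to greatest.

Each adjacent pair is fixed by a given relation: Wren < Wes; Wes < Orla; Orla < Enzo; Enzo < Zane; Zane < Ava; Ava < Soren; Soren < Ravi; Ravi < Lior; Lior < Chen; Chen < Juno; Juno < Ben. Chaining them end to end gives the full order.

Wren < Wes < Orla < Enzo < Zane < Ava < Soren < Ravi < Lior < Chen < Juno < Ben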